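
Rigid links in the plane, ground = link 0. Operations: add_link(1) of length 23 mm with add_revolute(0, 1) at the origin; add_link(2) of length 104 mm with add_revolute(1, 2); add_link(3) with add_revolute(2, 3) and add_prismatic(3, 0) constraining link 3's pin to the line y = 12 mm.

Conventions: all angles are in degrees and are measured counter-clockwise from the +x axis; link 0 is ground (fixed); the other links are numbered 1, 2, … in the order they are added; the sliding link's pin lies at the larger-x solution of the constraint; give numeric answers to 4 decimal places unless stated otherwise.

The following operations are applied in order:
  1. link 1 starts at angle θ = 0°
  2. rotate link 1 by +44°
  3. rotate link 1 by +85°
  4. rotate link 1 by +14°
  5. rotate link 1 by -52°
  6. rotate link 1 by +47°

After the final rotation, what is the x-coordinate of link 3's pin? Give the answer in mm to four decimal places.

geometry: r = 23 mm, L = 104 mm, e = 12 mm; θ starts at 0°
rotate link 1 by +44°: θ ← 0° +44° = 44°
rotate link 1 by +85°: θ ← 44° +85° = 129°
rotate link 1 by +14°: θ ← 129° +14° = 143°
rotate link 1 by -52°: θ ← 143° -52° = 91°
rotate link 1 by +47°: θ ← 91° +47° = 138°
crank pin P = (r cos θ, r sin θ) = (-17.092331, 15.390004)
h = r sin θ − e = 15.390004 − 12 = 3.390004
x = r cos θ + √(L² − h²) = -17.092331 + 103.944735 = 86.852404

86.8524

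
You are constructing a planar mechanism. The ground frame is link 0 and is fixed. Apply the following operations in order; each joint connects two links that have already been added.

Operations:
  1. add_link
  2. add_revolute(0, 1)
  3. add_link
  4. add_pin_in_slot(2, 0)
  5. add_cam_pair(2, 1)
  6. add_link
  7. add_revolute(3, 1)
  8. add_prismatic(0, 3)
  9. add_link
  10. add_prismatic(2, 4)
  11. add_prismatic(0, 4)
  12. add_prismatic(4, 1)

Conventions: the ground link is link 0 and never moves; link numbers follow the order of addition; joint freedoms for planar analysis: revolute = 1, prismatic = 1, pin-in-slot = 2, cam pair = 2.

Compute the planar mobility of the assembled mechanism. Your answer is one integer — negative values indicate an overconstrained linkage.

L=1 J1=0 J2=0
add link → L=2 J1=0 J2=0
R@0,1 dof=1 J1 → L=2 J1=1 J2=0
add link → L=3 J1=1 J2=0
PS@2,0 dof=2 J2 → L=3 J1=1 J2=1
C@2,1 dof=2 J2 → L=3 J1=1 J2=2
add link → L=4 J1=1 J2=2
R@3,1 dof=1 J1 → L=4 J1=2 J2=2
P@0,3 dof=1 J1 → L=4 J1=3 J2=2
add link → L=5 J1=3 J2=2
P@2,4 dof=1 J1 → L=5 J1=4 J2=2
P@0,4 dof=1 J1 → L=5 J1=5 J2=2
P@4,1 dof=1 J1 → L=5 J1=6 J2=2
M=3(L−1)−2J1−J2=3·4−2·6−2=-2

M = -2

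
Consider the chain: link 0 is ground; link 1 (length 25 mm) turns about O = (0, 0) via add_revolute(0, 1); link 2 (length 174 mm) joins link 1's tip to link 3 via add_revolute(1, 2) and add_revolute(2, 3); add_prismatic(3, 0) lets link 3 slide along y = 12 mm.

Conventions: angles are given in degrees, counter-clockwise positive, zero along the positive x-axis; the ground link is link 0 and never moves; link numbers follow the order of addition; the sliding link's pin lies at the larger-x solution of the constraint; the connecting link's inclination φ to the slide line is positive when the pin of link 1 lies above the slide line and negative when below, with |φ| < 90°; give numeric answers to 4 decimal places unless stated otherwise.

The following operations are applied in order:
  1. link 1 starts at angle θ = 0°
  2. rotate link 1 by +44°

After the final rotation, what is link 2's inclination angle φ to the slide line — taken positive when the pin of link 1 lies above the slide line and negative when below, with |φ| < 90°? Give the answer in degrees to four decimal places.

geometry: r = 25 mm, L = 174 mm, e = 12 mm; θ starts at 0°
rotate link 1 by +44°: θ ← 0° +44° = 44°
h = r sin θ − e = 17.366459 − 12 = 5.366459
sin φ = h / L = 5.366459 / 174 = 0.03084172
φ = arcsin(0.03084172) = 1.767381°

1.7674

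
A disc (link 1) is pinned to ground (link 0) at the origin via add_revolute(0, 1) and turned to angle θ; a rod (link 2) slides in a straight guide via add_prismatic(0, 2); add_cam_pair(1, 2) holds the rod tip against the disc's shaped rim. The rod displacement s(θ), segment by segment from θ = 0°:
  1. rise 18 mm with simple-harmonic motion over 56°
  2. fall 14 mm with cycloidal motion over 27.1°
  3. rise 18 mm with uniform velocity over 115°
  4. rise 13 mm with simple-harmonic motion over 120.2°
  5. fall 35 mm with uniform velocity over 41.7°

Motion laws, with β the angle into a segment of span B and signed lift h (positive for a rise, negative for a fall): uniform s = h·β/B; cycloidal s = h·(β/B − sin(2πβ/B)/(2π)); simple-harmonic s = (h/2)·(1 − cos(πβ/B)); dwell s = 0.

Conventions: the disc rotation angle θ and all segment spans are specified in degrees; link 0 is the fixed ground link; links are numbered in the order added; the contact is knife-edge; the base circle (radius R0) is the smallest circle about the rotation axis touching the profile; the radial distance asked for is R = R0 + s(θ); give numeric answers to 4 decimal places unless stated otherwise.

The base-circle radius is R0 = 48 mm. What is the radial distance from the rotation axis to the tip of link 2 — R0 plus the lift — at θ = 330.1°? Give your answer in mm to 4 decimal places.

segment 1 (0° to 56°, simple-harmonic, h = 18) is passed completely: s = 0.0000 + (18) = 18.0000
segment 2 (56° to 83.1°, cycloidal, h = -14) is passed completely: s = 18.0000 + (-14) = 4.0000
segment 3 (83.1° to 198.1°, uniform, h = 18) is passed completely: s = 4.0000 + (18) = 22.0000
segment 4 (198.1° to 318.3°, simple-harmonic, h = 13) is passed completely: s = 22.0000 + (13) = 35.0000
θ = 330.1° falls in segment 5 (318.3° to 360°, uniform, h = -35): β = 330.1 − 318.3 = 11.8°, B = 41.7°; Δs = -35·11.8/41.7 = -9.9041; s = 35.0000 − 9.9041 = 25.0959
R = R0 + s = 48 + 25.0959 = 73.0959

73.0959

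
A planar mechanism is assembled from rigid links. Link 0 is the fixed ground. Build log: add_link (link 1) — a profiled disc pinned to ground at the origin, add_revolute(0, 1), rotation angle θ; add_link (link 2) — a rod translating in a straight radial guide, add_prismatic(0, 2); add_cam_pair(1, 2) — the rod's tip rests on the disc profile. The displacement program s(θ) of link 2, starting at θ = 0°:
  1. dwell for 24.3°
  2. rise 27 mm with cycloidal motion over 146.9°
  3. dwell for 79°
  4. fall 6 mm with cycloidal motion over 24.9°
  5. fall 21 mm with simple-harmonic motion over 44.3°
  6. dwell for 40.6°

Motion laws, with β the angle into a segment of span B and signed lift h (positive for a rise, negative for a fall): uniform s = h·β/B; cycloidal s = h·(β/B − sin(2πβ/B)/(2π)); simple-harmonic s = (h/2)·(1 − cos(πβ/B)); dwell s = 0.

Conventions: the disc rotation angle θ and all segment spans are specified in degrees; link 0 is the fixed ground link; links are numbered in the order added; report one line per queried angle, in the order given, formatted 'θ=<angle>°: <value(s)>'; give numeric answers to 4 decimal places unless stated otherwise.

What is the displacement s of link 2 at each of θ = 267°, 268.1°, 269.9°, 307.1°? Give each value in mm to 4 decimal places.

seg 1 [0°–24.3°] dwell: s stays 0.0000
seg 2 [24.3°–171.2°] cycloidal, h=27: full span → s += 27 → s = 27.0000
seg 3 [171.2°–250.2°] dwell: s stays 27.0000
seg 4 [250.2°–275.1°] cycloidal, h=-6: θ=267° here. β=16.8, B=24.9. -6·(0.6747 − sin(2π·0.6747)/(2π)) = -4.8982 → s = 22.1018
seg 4 [250.2°–275.1°] cycloidal, h=-6: θ=268.1° here. β=17.9, B=24.9. -6·(0.7189 − sin(2π·0.7189)/(2π)) = -5.2500 → s = 21.7500
seg 4 [250.2°–275.1°] cycloidal, h=-6: θ=269.9° here. β=19.7, B=24.9. -6·(0.7912 − sin(2π·0.7912)/(2π)) = -5.6702 → s = 21.3298
seg 4 [250.2°–275.1°] cycloidal, h=-6: full span → s += -6 → s = 21.0000
seg 5 [275.1°–319.4°] simple-harmonic, h=-21: θ=307.1° here. β=32, B=44.3. -21/2·(1 − cos(π·0.7223)) = -17.2524 → s = 3.7476

θ=267°: 22.1018
θ=268.1°: 21.7500
θ=269.9°: 21.3298
θ=307.1°: 3.7476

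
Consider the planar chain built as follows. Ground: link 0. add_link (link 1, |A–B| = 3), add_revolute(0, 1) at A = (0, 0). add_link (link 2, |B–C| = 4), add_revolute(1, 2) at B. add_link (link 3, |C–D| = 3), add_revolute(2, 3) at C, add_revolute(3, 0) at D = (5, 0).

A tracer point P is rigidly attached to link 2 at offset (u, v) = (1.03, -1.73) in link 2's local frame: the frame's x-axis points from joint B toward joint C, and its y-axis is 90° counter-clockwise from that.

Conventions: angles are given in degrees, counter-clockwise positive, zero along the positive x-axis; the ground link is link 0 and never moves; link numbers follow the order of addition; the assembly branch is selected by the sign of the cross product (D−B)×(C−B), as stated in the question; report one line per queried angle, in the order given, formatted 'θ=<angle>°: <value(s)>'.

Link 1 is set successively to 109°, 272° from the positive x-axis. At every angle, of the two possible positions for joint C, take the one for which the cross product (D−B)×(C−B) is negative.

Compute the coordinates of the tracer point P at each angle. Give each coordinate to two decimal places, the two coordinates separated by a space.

A=(0,0), D=(5.00,0)
θ=109°: B = A + 3.00·(cos109°, sin109°) = (-0.9767, 2.8366)
θ=109°: |BD| = 6.6157
θ=109°: circle(B,4.00) ∩ circle(D,3.00): a=3.8369, h=1.1306
θ=109°:   candidates: C₊=(2.9744,2.2129) cross=7.480; C₋=(2.0048,0.1700) cross=-7.480
θ=109°:   branch - wants cross < 0 → take C=(2.0048,0.1700) (cross=-7.480)
θ=109°: ex = (C−B)/|BC| = (0.7454,-0.6666); ey = (0.6666,0.7454)
θ=109°: P = B + 1.03·ex + -1.73·ey = (-1.3622,0.8604)
θ=272°: B = A + 3.00·(cos272°, sin272°) = (0.1047, -2.9982)
θ=272°: |BD| = 5.7405
θ=272°: circle(B,4.00) ∩ circle(D,3.00): a=3.4799, h=1.9723
θ=272°:   candidates: C₊=(2.0422,0.5013) cross=11.322; C₋=(4.1024,-2.8626) cross=-11.322
θ=272°:   branch - wants cross < 0 → take C=(4.1024,-2.8626) (cross=-11.322)
θ=272°: ex = (C−B)/|BC| = (0.9994,0.0339); ey = (-0.0339,0.9994)
θ=272°: P = B + 1.03·ex + -1.73·ey = (1.1928,-4.6923)

θ=109°: -1.36 0.86
θ=272°: 1.19 -4.69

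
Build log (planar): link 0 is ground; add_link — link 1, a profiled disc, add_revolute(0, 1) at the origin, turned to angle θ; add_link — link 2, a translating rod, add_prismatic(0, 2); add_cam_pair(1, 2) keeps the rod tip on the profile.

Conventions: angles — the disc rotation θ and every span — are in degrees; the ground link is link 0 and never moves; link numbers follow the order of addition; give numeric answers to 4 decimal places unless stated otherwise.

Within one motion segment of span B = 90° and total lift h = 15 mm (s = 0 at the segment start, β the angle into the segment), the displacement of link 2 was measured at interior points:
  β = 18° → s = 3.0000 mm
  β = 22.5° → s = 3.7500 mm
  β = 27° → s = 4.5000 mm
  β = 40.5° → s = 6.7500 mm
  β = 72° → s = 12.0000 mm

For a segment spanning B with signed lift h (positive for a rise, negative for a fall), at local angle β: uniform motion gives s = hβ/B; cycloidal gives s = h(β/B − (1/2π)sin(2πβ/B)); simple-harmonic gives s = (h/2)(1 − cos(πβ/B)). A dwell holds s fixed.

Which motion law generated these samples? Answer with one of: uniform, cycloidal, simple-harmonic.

candidates at β/B = r: uniform s = h·r (linear in β); cycloidal s = h·(r − sin(2πr)/(2π)); simple-harmonic s = (h/2)(1 − cos(πr))
β=18°: printed 3.0000 | uniform 3.0000, cycloidal 0.7295, simple-harmonic 1.4324
β=22.5°: printed 3.7500 | uniform 3.7500, cycloidal 1.3627, simple-harmonic 2.1967
β=27°: printed 4.5000 | uniform 4.5000, cycloidal 2.2295, simple-harmonic 3.0916
β=40.5°: printed 6.7500 | uniform 6.7500, cycloidal 6.0123, simple-harmonic 6.3267
β=72°: printed 12.0000 | uniform 12.0000, cycloidal 14.2705, simple-harmonic 13.5676
only one law matches every sample → uniform

uniform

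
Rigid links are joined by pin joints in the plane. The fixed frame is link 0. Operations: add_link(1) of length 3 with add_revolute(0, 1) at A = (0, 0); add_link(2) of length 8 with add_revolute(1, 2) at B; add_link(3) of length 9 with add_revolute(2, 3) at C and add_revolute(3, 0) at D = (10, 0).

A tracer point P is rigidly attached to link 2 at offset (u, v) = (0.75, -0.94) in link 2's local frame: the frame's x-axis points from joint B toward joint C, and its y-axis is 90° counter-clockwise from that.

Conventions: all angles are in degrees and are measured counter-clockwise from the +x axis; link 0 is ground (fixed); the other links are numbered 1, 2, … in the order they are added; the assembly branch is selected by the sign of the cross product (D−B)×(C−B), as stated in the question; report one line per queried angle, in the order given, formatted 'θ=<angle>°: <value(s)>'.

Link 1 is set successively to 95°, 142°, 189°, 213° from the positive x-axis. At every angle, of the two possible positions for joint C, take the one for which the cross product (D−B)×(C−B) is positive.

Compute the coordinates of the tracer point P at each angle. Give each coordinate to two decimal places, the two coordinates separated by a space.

A=(0,0), D=(10.00,0)
θ=95°: B = A + 3.00·(cos95°, sin95°) = (-0.2615, 2.9886)
θ=95°: |BD| = 10.6878
θ=95°: circle(B,8.00) ∩ circle(D,9.00): a=4.5486, h=6.5810
θ=95°:   candidates: C₊=(5.9459,8.0352) cross=70.337; C₋=(2.2655,-4.6018) cross=-70.337
θ=95°:   branch + wants cross > 0 → take C=(5.9459,8.0352) (cross=70.337)
θ=95°: ex = (C−B)/|BC| = (0.7759,0.6308); ey = (-0.6308,0.7759)
θ=95°: P = B + 0.75·ex + -0.94·ey = (0.9135,2.7323)
θ=142°: B = A + 3.00·(cos142°, sin142°) = (-2.3640, 1.8470)
θ=142°: |BD| = 12.5012
θ=142°: circle(B,8.00) ∩ circle(D,9.00): a=5.5707, h=5.7417
θ=142°:   candidates: C₊=(3.9938,6.7027) cross=71.779; C₋=(2.2972,-4.6548) cross=-71.779
θ=142°:   branch + wants cross > 0 → take C=(3.9938,6.7027) (cross=71.779)
θ=142°: ex = (C−B)/|BC| = (0.7947,0.6070); ey = (-0.6070,0.7947)
θ=142°: P = B + 0.75·ex + -0.94·ey = (-1.1974,1.5552)
θ=189°: B = A + 3.00·(cos189°, sin189°) = (-2.9631, -0.4693)
θ=189°: |BD| = 12.9716
θ=189°: circle(B,8.00) ∩ circle(D,9.00): a=5.8305, h=5.4777
θ=189°:   candidates: C₊=(2.6654,5.2158) cross=71.054; C₋=(3.0618,-5.7325) cross=-71.054
θ=189°:   branch + wants cross > 0 → take C=(2.6654,5.2158) (cross=71.054)
θ=189°: ex = (C−B)/|BC| = (0.7036,0.7106); ey = (-0.7106,0.7036)
θ=189°: P = B + 0.75·ex + -0.94·ey = (-1.7674,-0.5977)
θ=213°: B = A + 3.00·(cos213°, sin213°) = (-2.5160, -1.6339)
θ=213°: |BD| = 12.6222
θ=213°: circle(B,8.00) ∩ circle(D,9.00): a=5.6377, h=5.6760
θ=213°:   candidates: C₊=(2.3395,4.7241) cross=71.643; C₋=(3.8090,-6.5323) cross=-71.643
θ=213°:   branch + wants cross > 0 → take C=(2.3395,4.7241) (cross=71.643)
θ=213°: ex = (C−B)/|BC| = (0.6069,0.7947); ey = (-0.7947,0.6069)
θ=213°: P = B + 0.75·ex + -0.94·ey = (-1.3137,-1.6084)

θ=95°: 0.91 2.73
θ=142°: -1.20 1.56
θ=189°: -1.77 -0.60
θ=213°: -1.31 -1.61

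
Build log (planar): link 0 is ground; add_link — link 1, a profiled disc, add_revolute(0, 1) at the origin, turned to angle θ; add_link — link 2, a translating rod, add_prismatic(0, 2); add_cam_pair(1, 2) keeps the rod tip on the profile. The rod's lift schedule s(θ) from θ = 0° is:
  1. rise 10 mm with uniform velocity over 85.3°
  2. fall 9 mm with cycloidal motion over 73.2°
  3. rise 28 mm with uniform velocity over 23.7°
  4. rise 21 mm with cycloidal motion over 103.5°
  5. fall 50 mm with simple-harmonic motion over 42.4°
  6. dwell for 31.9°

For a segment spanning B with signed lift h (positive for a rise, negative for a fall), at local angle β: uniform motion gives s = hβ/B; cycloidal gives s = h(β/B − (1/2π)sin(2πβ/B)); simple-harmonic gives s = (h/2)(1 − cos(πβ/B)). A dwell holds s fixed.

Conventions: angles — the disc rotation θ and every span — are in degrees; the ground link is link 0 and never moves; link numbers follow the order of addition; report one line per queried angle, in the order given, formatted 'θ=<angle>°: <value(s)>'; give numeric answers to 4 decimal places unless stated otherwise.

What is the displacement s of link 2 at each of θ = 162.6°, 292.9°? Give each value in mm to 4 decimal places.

seg 1 [0°–85.3°] uniform, h=10: full span → s += 10 → s = 10.0000
seg 2 [85.3°–158.5°] cycloidal, h=-9: full span → s += -9 → s = 1.0000
seg 3 [158.5°–182.2°] uniform, h=28: θ=162.6° here. β=4.1, B=23.7. 28·4.1/23.7 = 4.8439 → s = 5.8439
seg 3 [158.5°–182.2°] uniform, h=28: full span → s += 28 → s = 29.0000
seg 4 [182.2°–285.7°] cycloidal, h=21: full span → s += 21 → s = 50.0000
seg 5 [285.7°–328.1°] simple-harmonic, h=-50: θ=292.9° here. β=7.2, B=42.4. -50/2·(1 − cos(π·0.1698)) = -3.4739 → s = 46.5261

θ=162.6°: 5.8439
θ=292.9°: 46.5261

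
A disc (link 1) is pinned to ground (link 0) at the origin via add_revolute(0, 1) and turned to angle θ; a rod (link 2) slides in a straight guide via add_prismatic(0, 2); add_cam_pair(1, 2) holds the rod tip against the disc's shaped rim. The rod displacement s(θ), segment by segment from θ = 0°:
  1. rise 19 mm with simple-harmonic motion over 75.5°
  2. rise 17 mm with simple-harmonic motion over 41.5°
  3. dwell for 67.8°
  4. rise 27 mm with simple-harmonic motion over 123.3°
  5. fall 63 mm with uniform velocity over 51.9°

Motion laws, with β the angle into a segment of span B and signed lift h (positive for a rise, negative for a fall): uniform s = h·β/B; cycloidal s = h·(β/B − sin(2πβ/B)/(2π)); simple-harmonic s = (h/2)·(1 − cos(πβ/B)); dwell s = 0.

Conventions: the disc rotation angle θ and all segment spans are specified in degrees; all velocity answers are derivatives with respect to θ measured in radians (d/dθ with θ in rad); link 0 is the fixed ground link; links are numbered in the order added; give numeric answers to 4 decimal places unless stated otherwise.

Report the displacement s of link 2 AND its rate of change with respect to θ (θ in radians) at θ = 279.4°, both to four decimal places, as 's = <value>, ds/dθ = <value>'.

segment 1 (0° to 75.5°, simple-harmonic, h = 19) is passed completely: s = 0.0000 + (19) = 19.0000
segment 2 (75.5° to 117°, simple-harmonic, h = 17) is passed completely: s = 19.0000 + (17) = 36.0000
segment 3 (117° to 184.8°, dwell): s unchanged at 36.0000
θ = 279.4° falls in segment 4 (184.8° to 308.1°, simple-harmonic, h = 27): β = 279.4 − 184.8 = 94.6°, B = 123.3°; Δs = 27/2·(1 − cos(π·0.7672)) = 23.5486; s = 36.0000 + 23.5486 = 59.5486
velocity in seg [184.8°–308.1°] (simple-harmonic), θ in radians: β = 94.6° = 1.6511 rad, B = 123.3° = 2.1520 rad; ds/dθ = (πh/(2B)) sin(πβ/B) = (π·27/(2·2.1520)) sin(π·0.7672) = 13.161103 mm/rad

s = 59.5486, ds/dθ = 13.1611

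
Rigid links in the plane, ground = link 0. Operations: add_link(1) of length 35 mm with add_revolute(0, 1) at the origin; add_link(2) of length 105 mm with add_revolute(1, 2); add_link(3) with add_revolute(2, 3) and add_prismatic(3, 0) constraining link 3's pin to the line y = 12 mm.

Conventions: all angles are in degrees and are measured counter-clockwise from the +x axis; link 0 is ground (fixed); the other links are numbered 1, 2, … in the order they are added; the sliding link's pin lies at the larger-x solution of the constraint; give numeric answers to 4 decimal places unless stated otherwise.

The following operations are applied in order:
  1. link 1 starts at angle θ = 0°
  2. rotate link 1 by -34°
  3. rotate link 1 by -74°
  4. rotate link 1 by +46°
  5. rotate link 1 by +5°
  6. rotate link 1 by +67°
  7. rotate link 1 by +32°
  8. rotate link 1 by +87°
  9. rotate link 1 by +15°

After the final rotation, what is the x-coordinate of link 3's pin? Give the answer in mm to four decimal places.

geometry: r = 35 mm, L = 105 mm, e = 12 mm; θ starts at 0°
rotate link 1 by -34°: θ ← 0° -34° = -34°
rotate link 1 by -74°: θ ← -34° -74° = -108°
rotate link 1 by +46°: θ ← -108° +46° = -62°
rotate link 1 by +5°: θ ← -62° +5° = -57°
rotate link 1 by +67°: θ ← -57° +67° = 10°
rotate link 1 by +32°: θ ← 10° +32° = 42°
rotate link 1 by +87°: θ ← 42° +87° = 129°
rotate link 1 by +15°: θ ← 129° +15° = 144°
crank pin P = (r cos θ, r sin θ) = (-28.315595, 20.572484)
h = r sin θ − e = 20.572484 − 12 = 8.572484
x = r cos θ + √(L² − h²) = -28.315595 + 104.649475 = 76.333880

76.3339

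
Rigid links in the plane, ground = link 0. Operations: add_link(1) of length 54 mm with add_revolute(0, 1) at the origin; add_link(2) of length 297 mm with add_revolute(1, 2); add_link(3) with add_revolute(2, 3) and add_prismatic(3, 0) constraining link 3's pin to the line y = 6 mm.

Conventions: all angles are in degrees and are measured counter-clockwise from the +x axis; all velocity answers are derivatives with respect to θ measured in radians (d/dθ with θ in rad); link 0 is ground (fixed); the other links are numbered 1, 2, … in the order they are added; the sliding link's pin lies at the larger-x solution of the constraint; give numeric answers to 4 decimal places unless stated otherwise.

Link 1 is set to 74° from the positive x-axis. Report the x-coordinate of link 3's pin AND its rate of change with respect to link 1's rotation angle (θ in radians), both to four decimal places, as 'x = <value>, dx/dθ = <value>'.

geometry: r = 54 mm, L = 297 mm, e = 6 mm
crank pin P = (r cos θ, r sin θ) = (14.884417, 51.908132)
h = r sin θ − e = 51.908132 − 6 = 45.908132
x = r cos θ + √(L² − h²) = 14.884417 + 293.430475 = 308.314892
dx/dθ = −r sin θ − h·r cos θ/√(L² − h²) (θ in radians; h = 45.908132) = -54.236846

x = 308.3149, dx/dθ = -54.2368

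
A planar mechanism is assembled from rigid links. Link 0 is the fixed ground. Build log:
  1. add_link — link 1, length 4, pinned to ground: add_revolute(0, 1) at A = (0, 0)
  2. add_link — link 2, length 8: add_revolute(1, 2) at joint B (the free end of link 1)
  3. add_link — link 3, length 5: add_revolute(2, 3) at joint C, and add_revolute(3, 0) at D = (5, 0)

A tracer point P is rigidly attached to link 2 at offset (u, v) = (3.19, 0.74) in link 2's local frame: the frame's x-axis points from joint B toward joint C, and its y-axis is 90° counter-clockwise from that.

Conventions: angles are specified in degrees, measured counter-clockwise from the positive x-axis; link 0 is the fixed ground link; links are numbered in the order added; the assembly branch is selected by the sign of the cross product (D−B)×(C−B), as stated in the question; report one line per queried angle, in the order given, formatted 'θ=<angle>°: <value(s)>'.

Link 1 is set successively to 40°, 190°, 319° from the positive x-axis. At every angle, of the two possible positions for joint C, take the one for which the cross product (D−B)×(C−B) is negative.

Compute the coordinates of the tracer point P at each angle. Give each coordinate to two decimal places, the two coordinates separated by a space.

A=(0,0), D=(5.00,0)
θ=40°: B = A + 4.00·(cos40°, sin40°) = (3.0642, 2.5712)
θ=40°: |BD| = 3.2184
θ=40°: circle(B,8.00) ∩ circle(D,5.00): a=7.6681, h=2.2805
θ=40°:   candidates: C₊=(9.4982,-2.1831) cross=7.339; C₋=(5.8546,-4.9264) cross=-7.339
θ=40°:   branch - wants cross < 0 → take C=(5.8546,-4.9264) (cross=-7.339)
θ=40°: ex = (C−B)/|BC| = (0.3488,-0.9372); ey = (0.9372,0.3488)
θ=40°: P = B + 3.19·ex + 0.74·ey = (4.8704,-0.1604)
θ=190°: B = A + 4.00·(cos190°, sin190°) = (-3.9392, -0.6946)
θ=190°: |BD| = 8.9662
θ=190°: circle(B,8.00) ∩ circle(D,5.00): a=6.6579, h=4.4353
θ=190°:   candidates: C₊=(2.3551,4.2432) cross=39.768; C₋=(3.0423,-4.6008) cross=-39.768
θ=190°:   branch - wants cross < 0 → take C=(3.0423,-4.6008) (cross=-39.768)
θ=190°: ex = (C−B)/|BC| = (0.8727,-0.4883); ey = (0.4883,0.8727)
θ=190°: P = B + 3.19·ex + 0.74·ey = (-0.7940,-1.6064)
θ=319°: B = A + 4.00·(cos319°, sin319°) = (3.0188, -2.6242)
θ=319°: |BD| = 3.2881
θ=319°: circle(B,8.00) ∩ circle(D,5.00): a=7.5745, h=2.5742
θ=319°:   candidates: C₊=(5.5282,4.9720) cross=8.464; C₋=(9.6372,1.8700) cross=-8.464
θ=319°:   branch - wants cross < 0 → take C=(9.6372,1.8700) (cross=-8.464)
θ=319°: ex = (C−B)/|BC| = (0.8273,0.5618); ey = (-0.5618,0.8273)
θ=319°: P = B + 3.19·ex + 0.74·ey = (5.2422,-0.2200)

θ=40°: 4.87 -0.16
θ=190°: -0.79 -1.61
θ=319°: 5.24 -0.22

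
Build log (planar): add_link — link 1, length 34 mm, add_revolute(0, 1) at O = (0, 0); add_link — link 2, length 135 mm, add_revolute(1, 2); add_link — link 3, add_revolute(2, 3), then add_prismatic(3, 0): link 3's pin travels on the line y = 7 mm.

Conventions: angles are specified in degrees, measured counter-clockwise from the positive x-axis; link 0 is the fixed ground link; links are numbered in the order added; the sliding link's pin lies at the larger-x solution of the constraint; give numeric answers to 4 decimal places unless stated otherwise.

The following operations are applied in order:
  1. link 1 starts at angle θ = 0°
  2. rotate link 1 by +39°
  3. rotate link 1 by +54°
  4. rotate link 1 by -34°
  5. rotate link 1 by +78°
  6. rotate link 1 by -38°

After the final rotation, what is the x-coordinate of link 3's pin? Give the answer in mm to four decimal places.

geometry: r = 34 mm, L = 135 mm, e = 7 mm; θ starts at 0°
rotate link 1 by +39°: θ ← 0° +39° = 39°
rotate link 1 by +54°: θ ← 39° +54° = 93°
rotate link 1 by -34°: θ ← 93° -34° = 59°
rotate link 1 by +78°: θ ← 59° +78° = 137°
rotate link 1 by -38°: θ ← 137° -38° = 99°
crank pin P = (r cos θ, r sin θ) = (-5.318772, 33.581404)
h = r sin θ − e = 33.581404 − 7 = 26.581404
x = r cos θ + √(L² − h²) = -5.318772 + 132.357202 = 127.038430

127.0384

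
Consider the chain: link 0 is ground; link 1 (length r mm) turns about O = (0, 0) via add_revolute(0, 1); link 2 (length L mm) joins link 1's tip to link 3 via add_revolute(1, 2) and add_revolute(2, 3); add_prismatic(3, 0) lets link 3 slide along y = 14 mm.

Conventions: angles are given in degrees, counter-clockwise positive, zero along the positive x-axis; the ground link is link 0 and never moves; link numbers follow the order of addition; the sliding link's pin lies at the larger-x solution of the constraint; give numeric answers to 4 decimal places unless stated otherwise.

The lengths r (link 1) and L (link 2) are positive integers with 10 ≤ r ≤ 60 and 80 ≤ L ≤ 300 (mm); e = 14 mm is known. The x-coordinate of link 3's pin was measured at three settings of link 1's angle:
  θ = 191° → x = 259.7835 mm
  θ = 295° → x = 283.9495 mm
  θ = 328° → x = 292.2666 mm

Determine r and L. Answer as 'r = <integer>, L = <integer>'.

constraint per measurement: (x − r cos θ)² + (r sin θ − e)² = L²
subtracting the θ₁ and θ₂ equations cancels the r² and L² terms:
r = (x₁² − x₂²) / (2[(x₁cos θ₁ + e sin θ₁) − (x₂cos θ₂ + e sin θ₂)]) = 18.0000 → r = 18
L² = (x₁ − r cos θ₁)² + (r sin θ₁ − e)² = 77284.0142 → L = 278.0000 → L = 278
check at θ₃=328°: x = 292.2666 (printed 292.2666) ✓

r = 18, L = 278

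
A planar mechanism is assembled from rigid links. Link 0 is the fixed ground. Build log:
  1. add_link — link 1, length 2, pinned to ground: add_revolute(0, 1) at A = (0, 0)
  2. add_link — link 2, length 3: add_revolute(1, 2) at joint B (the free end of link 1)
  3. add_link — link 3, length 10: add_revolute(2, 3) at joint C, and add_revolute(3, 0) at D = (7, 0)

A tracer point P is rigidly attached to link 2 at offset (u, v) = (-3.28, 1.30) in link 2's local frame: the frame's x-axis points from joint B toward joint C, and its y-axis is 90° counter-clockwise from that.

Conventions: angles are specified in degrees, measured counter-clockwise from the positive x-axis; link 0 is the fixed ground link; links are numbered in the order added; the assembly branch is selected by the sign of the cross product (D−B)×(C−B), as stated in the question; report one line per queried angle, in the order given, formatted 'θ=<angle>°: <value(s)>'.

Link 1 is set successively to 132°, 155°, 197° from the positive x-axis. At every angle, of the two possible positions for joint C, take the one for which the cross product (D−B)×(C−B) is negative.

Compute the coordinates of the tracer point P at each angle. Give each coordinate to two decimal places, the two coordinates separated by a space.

A=(0,0), D=(7.00,0)
θ=132°: B = A + 2.00·(cos132°, sin132°) = (-1.3383, 1.4863)
θ=132°: |BD| = 8.4697
θ=132°: circle(B,3.00) ∩ circle(D,10.00): a=-1.1373, h=2.7761
θ=132°:   candidates: C₊=(-1.9707,4.4189) cross=23.513; C₋=(-2.9450,-1.0472) cross=-23.513
θ=132°:   branch - wants cross < 0 → take C=(-2.9450,-1.0472) (cross=-23.513)
θ=132°: ex = (C−B)/|BC| = (-0.5356,-0.8445); ey = (0.8445,-0.5356)
θ=132°: P = B + -3.28·ex + 1.30·ey = (1.5163,3.5599)
θ=155°: B = A + 2.00·(cos155°, sin155°) = (-1.8126, 0.8452)
θ=155°: |BD| = 8.8531
θ=155°: circle(B,3.00) ∩ circle(D,10.00): a=-0.7129, h=2.9141
θ=155°:   candidates: C₊=(-2.2441,3.8140) cross=25.798; C₋=(-2.8005,-1.9874) cross=-25.798
θ=155°:   branch - wants cross < 0 → take C=(-2.8005,-1.9874) (cross=-25.798)
θ=155°: ex = (C−B)/|BC| = (-0.3293,-0.9442); ey = (0.9442,-0.3293)
θ=155°: P = B + -3.28·ex + 1.30·ey = (0.4950,3.5142)
θ=197°: B = A + 2.00·(cos197°, sin197°) = (-1.9126, -0.5847)
θ=197°: |BD| = 8.9318
θ=197°: circle(B,3.00) ∩ circle(D,10.00): a=-0.6283, h=2.9335
θ=197°:   candidates: C₊=(-2.7316,2.3013) cross=26.201; C₋=(-2.3475,-3.5531) cross=-26.201
θ=197°:   branch - wants cross < 0 → take C=(-2.3475,-3.5531) (cross=-26.201)
θ=197°: ex = (C−B)/|BC| = (-0.1450,-0.9894); ey = (0.9894,-0.1450)
θ=197°: P = B + -3.28·ex + 1.30·ey = (-0.1509,2.4722)

θ=132°: 1.52 3.56
θ=155°: 0.49 3.51
θ=197°: -0.15 2.47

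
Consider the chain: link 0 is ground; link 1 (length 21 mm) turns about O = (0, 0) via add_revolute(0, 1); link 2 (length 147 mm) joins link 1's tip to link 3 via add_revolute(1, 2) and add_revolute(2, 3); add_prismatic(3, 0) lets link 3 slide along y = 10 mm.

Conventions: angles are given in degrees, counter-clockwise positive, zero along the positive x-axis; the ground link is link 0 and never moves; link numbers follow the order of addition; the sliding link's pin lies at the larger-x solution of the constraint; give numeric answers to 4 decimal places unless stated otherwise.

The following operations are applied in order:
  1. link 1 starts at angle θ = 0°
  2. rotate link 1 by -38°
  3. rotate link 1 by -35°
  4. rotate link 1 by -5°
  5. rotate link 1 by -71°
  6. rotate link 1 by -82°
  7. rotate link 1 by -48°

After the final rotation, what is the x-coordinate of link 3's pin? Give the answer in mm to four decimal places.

geometry: r = 21 mm, L = 147 mm, e = 10 mm; θ starts at 0°
rotate link 1 by -38°: θ ← 0° -38° = -38°
rotate link 1 by -35°: θ ← -38° -35° = -73°
rotate link 1 by -5°: θ ← -73° -5° = -78°
rotate link 1 by -71°: θ ← -78° -71° = -149°
rotate link 1 by -82°: θ ← -149° -82° = -231°
rotate link 1 by -48°: θ ← -231° -48° = -279°
crank pin P = (r cos θ, r sin θ) = (3.285124, 20.741455)
h = r sin θ − e = 20.741455 − 10 = 10.741455
x = r cos θ + √(L² − h²) = 3.285124 + 146.607030 = 149.892153

149.8922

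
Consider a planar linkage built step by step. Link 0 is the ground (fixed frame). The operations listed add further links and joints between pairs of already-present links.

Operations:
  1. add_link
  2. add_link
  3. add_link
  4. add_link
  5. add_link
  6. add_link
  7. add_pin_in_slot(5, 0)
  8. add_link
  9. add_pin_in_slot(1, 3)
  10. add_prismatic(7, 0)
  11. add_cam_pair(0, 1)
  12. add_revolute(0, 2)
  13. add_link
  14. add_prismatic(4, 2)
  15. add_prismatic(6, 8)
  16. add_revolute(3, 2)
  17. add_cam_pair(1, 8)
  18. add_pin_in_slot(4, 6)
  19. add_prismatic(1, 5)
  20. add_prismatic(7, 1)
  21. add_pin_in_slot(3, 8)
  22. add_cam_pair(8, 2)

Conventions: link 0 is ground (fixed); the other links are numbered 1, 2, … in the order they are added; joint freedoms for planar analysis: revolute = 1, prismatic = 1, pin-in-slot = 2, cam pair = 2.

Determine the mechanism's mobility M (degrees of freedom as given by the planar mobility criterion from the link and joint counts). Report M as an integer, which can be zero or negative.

L=1 J1=0 J2=0
add link → L=2 J1=0 J2=0
add link → L=3 J1=0 J2=0
add link → L=4 J1=0 J2=0
add link → L=5 J1=0 J2=0
add link → L=6 J1=0 J2=0
add link → L=7 J1=0 J2=0
PS@5,0 dof=2 J2 → L=7 J1=0 J2=1
add link → L=8 J1=0 J2=1
PS@1,3 dof=2 J2 → L=8 J1=0 J2=2
P@7,0 dof=1 J1 → L=8 J1=1 J2=2
C@0,1 dof=2 J2 → L=8 J1=1 J2=3
R@0,2 dof=1 J1 → L=8 J1=2 J2=3
add link → L=9 J1=2 J2=3
P@4,2 dof=1 J1 → L=9 J1=3 J2=3
P@6,8 dof=1 J1 → L=9 J1=4 J2=3
R@3,2 dof=1 J1 → L=9 J1=5 J2=3
C@1,8 dof=2 J2 → L=9 J1=5 J2=4
PS@4,6 dof=2 J2 → L=9 J1=5 J2=5
P@1,5 dof=1 J1 → L=9 J1=6 J2=5
P@7,1 dof=1 J1 → L=9 J1=7 J2=5
PS@3,8 dof=2 J2 → L=9 J1=7 J2=6
C@8,2 dof=2 J2 → L=9 J1=7 J2=7
M=3(L−1)−2J1−J2=3·8−2·7−7=3

M = 3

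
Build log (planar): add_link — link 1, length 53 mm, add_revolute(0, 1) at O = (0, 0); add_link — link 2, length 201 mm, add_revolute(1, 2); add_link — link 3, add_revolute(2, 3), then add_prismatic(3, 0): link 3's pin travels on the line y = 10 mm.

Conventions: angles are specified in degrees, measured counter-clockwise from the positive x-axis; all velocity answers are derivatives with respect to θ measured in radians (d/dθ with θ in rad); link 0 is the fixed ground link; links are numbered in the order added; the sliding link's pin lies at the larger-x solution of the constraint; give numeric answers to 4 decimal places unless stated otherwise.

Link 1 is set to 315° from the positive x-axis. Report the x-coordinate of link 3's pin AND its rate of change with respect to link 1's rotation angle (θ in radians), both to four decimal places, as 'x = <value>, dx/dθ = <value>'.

geometry: r = 53 mm, L = 201 mm, e = 10 mm
crank pin P = (r cos θ, r sin θ) = (37.476659, -37.476659)
h = r sin θ − e = -37.476659 − 10 = -47.476659
x = r cos θ + √(L² − h²) = 37.476659 + 195.312485 = 232.789144
dx/dθ = −r sin θ − h·r cos θ/√(L² − h²) (θ in radians; h = -47.476659) = 46.586505

x = 232.7891, dx/dθ = 46.5865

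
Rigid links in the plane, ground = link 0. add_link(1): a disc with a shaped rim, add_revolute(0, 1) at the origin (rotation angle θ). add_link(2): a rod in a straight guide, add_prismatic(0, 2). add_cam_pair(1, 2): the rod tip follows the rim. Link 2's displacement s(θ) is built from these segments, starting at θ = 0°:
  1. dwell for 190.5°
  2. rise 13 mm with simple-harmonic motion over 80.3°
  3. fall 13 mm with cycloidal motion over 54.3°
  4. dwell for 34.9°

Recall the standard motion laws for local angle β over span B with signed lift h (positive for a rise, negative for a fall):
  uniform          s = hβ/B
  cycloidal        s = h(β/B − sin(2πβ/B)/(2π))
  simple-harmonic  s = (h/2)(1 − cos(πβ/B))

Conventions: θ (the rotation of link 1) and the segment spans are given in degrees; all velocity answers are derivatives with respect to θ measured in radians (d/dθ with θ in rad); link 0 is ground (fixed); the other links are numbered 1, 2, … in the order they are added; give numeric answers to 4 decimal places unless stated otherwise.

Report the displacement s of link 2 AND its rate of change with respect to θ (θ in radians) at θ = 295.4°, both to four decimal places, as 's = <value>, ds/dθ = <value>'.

segment 1 (0° to 190.5°, dwell): s unchanged at 0.0000
segment 2 (190.5° to 270.8°, simple-harmonic, h = 13) is passed completely: s = 0.0000 + (13) = 13.0000
θ = 295.4° falls in segment 3 (270.8° to 325.1°, cycloidal, h = -13): β = 295.4 − 270.8 = 24.6°, B = 54.3°; Δs = -13·(0.4530 − sin(2π·0.4530)/(2π)) = -5.2878; s = 13.0000 − 5.2878 = 7.7122
velocity in seg [270.8°–325.1°] (cycloidal), θ in radians: β = 24.6° = 0.4294 rad, B = 54.3° = 0.9477 rad; ds/dθ = (h/B)(1 − cos(2πβ/B)) = ((-13)/0.9477)(1 − cos(2π·0.4530)) = -26.841623 mm/rad

s = 7.7122, ds/dθ = -26.8416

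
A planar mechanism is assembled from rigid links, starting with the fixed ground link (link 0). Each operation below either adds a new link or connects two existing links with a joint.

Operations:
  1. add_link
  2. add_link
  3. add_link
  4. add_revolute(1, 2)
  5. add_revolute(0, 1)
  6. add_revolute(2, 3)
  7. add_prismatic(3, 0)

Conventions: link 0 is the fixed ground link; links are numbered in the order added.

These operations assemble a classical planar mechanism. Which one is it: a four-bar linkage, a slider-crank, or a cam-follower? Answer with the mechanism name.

links: 4 (incl. ground); joints: 3 revolute, 1 prismatic, 0 higher (cam) pair, forming one closed loop
4 links, 3 revolutes + 1 prismatic in one loop → slider-crank

slider-crank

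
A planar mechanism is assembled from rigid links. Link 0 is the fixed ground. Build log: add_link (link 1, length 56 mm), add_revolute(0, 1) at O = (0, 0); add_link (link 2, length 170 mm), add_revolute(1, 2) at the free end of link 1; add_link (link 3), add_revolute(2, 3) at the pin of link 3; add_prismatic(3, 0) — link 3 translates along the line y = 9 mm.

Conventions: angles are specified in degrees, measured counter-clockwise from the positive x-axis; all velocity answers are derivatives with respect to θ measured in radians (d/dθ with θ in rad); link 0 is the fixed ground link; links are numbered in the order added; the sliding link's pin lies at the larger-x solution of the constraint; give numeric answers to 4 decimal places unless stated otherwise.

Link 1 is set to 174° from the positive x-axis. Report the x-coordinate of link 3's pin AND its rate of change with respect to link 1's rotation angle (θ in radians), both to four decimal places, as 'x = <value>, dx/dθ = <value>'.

geometry: r = 56 mm, L = 170 mm, e = 9 mm
crank pin P = (r cos θ, r sin θ) = (-55.693226, 5.853594)
h = r sin θ − e = 5.853594 − 9 = -3.146406
x = r cos θ + √(L² − h²) = -55.693226 + 169.970880 = 114.277654
dx/dθ = −r sin θ − h·r cos θ/√(L² − h²) (θ in radians; h = -3.146406) = -6.884556

x = 114.2777, dx/dθ = -6.8846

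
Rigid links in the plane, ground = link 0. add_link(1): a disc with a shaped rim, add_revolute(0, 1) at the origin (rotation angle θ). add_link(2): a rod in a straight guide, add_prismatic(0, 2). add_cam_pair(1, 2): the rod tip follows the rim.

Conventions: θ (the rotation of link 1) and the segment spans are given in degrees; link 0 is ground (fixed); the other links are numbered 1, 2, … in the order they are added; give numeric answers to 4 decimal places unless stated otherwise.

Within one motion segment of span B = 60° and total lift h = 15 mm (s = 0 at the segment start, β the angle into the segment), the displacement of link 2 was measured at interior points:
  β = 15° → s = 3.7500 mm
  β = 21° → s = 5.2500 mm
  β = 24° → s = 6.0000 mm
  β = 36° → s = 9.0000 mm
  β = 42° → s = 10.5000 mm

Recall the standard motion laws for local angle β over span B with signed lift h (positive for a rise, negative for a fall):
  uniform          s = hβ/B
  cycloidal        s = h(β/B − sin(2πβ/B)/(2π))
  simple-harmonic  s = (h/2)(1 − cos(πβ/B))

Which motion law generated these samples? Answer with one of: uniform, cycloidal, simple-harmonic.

candidates at β/B = r: uniform s = h·r (linear in β); cycloidal s = h·(r − sin(2πr)/(2π)); simple-harmonic s = (h/2)(1 − cos(πr))
β=15°: printed 3.7500 | uniform 3.7500, cycloidal 1.3627, simple-harmonic 2.1967
β=21°: printed 5.2500 | uniform 5.2500, cycloidal 3.3186, simple-harmonic 4.0951
β=24°: printed 6.0000 | uniform 6.0000, cycloidal 4.5968, simple-harmonic 5.1824
β=36°: printed 9.0000 | uniform 9.0000, cycloidal 10.4032, simple-harmonic 9.8176
β=42°: printed 10.5000 | uniform 10.5000, cycloidal 12.7705, simple-harmonic 11.9084
only one law matches every sample → uniform

uniform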